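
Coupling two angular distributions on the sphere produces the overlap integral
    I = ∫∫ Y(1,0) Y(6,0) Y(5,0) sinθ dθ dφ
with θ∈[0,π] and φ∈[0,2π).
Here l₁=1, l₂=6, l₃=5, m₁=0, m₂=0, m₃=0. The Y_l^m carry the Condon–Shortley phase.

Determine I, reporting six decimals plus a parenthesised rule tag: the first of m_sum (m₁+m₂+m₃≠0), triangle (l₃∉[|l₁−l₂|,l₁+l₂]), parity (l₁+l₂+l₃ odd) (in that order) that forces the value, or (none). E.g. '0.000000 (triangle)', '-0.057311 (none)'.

Checks pass: Σm=0; 12 even; l₃=5∈[5,7].
(2·1+1)(2·6+1)(2·5+1) = 429
Δ: 2! 0! 10! / 13! → 1/858
sum: t=1:−1/14400 = -1/14400
3j²(1 6 5; 0 0 0) = Δ·Π!·Σ² = 6/143  (sign +1)
(m-triple is (0,0,0) — same symbol as above.)
combine: 4πI² = 429·6/143·6/143 = 108/143
take √, sign +1: I = 0.24515397
No selection rule forces the value: the integral is nonzero (none).

0.245154 (none)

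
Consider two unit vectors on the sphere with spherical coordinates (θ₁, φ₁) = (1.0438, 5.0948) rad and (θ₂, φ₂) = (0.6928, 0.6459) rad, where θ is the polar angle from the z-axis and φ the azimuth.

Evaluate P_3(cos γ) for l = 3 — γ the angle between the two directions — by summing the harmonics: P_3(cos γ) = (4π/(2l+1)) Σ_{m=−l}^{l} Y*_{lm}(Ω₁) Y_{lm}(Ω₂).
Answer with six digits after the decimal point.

-0.328854

Expand P_3 via completeness: Σ_{m} conj(Y_{3,m}) at Ω₁ times Y_{3,m} at Ω₂ —
  term(m=-3) = 0.02081 + 0.02060j   from Y*(Ω₁)=-0.24559 + 0.11073j, Y(Ω₂)=-0.03900 - 0.10147j
  term(m=-2) = -0.10647 + 0.06195j   from Y*(Ω₁)=-0.27705 - 0.26587j, Y(Ω₂)=0.08834 - 0.30838j
  term(m=-1) = -0.00779 - 0.02889j   from Y*(Ω₁)=0.02760 - 0.06861j, Y(Ω₂)=0.32313 - 0.24356j
  term(m=+0) = 0.00371 + 0.00000j   from Y*(Ω₁)=-0.32568 + 0.00000j, Y(Ω₂)=-0.01139 + 0.00000j
  term(m=+1) = -0.00779 + 0.02889j   from Y*(Ω₁)=-0.02760 - 0.06861j, Y(Ω₂)=-0.32313 - 0.24356j
  term(m=+2) = -0.10647 - 0.06195j   from Y*(Ω₁)=-0.27705 + 0.26587j, Y(Ω₂)=0.08834 + 0.30838j
  term(m=+3) = 0.02081 - 0.02060j   from Y*(Ω₁)=0.24559 + 0.11073j, Y(Ω₂)=0.03900 - 0.10147j
Accumulated sum -0.18319 + 0.00000j; after 4π/(2l+1) scaling, -0.32885 + 0.00000j ⇒ P_3 = -0.328854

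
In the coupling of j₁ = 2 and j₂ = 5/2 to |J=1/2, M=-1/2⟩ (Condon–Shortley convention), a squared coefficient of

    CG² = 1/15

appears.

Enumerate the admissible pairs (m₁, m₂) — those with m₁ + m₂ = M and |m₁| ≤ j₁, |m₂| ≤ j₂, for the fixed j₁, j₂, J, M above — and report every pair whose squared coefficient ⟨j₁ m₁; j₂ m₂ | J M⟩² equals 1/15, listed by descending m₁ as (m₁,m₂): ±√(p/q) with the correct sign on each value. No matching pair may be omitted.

Admissible pairs with m₁+m₂ = M = -1/2: (-2,3/2), (-1,1/2), (0,-1/2), (1,-3/2), (2,-5/2)
  (m₁,m₂)=(2,-5/2): CG² = 1/3, CG = +√(1/3)
  (m₁,m₂)=(1,-3/2): CG² = 4/15, CG = −√(4/15)
  (m₁,m₂)=(0,-1/2): CG² = 1/5, CG = +√(1/5)
  (m₁,m₂)=(-1,1/2): CG² = 2/15, CG = −√(2/15)
  (m₁,m₂)=(-2,3/2): CG² = 1/15, CG = +√(1/15)   ← matches the target
Pairs with CG² = 1/15: (-2,3/2): +√(1/15)

(-2,3/2): +√(1/15)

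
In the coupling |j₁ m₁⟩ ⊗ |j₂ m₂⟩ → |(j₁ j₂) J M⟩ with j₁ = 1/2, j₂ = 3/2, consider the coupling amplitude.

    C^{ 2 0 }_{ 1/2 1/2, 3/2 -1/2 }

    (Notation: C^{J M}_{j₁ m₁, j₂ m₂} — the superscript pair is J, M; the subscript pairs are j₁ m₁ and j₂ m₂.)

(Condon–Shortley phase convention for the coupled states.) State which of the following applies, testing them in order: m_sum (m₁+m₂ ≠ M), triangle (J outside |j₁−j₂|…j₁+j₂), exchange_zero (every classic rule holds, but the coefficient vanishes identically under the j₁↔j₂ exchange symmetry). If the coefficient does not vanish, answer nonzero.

nonzero

m-sum: m₁+m₂ = 1/2+(-1/2) = 0, M = 0  ✓
triangle: |j₁−j₂| = 1 ≤ J = 2 ≤ j₁+j₂ = 2  ✓
exchange: j₁≠j₂ or m₁≠m₂ — the exchange symmetry imposes no constraint here
value check: CG = +√(1/2) = +0.707107 ≠ 0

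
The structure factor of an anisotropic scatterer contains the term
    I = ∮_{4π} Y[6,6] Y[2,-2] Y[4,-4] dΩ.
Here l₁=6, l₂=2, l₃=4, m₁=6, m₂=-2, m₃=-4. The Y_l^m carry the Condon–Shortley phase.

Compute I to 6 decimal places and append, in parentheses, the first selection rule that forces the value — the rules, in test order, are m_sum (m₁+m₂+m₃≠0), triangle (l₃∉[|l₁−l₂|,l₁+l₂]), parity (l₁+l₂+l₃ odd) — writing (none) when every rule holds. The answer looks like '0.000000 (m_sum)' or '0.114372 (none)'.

Checks pass: Σm=0; 12 even; l₃=4∈[4,8].
(2·6+1)(2·2+1)(2·4+1) = 585
Δ: 4! 8! 0! / 13! → 1/6435
sum: t=2:+1/2304 = 1/2304
3j²(6 2 4; 0 0 0) = Δ·Π!·Σ² = 5/143  (sign +1)
sum: t=0:+1/967680 = 1/967680
3j²(6 2 4; 6 -2 -4) = Δ·Π!·Σ² = 1/13  (sign +1)
combine: 4πI² = 585·5/143·1/13 = 225/143
take √, sign +1: I = 0.35384927
No selection rule forces the value: the integral is nonzero (none).

0.353849 (none)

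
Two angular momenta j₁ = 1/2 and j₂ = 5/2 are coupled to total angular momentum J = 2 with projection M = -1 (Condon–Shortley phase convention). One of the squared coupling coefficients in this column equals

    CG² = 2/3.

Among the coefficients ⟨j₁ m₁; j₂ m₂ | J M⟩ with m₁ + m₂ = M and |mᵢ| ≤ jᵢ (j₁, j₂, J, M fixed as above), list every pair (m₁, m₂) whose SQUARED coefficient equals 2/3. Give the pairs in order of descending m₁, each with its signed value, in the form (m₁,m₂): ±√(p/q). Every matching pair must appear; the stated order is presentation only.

Admissible pairs with m₁+m₂ = M = -1: (-1/2,-1/2), (1/2,-3/2)
  (m₁,m₂)=(1/2,-3/2): CG² = 2/3, CG = +√(2/3)   ← matches the target
  (m₁,m₂)=(-1/2,-1/2): CG² = 1/3, CG = −√(1/3)
Pairs with CG² = 2/3: (1/2,-3/2): +√(2/3)

(1/2,-3/2): +√(2/3)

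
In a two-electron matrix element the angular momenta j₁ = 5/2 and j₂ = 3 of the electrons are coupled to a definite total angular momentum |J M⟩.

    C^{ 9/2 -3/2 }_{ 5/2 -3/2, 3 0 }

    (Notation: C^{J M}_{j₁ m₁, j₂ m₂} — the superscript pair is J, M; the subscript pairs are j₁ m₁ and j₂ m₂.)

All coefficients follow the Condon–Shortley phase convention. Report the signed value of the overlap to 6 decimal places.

−√(45/154) ≈ -0.540562

triangle: 1!*4!*5!/11! = 2880/39916800
(j±m)!: 1!*4!*3!*3!*3!*6! = 3732480
prefactor² = (2J+1)*Δ*N² = 207360/77
  k=0: +1/(0!*1!*4!*3!*0!*2!) = 1/288
  k=1: −1/(1!*0!*3!*2!*1!*3!) = -1/72
Σ = -1/96  ⇒  CG² = 207360/77*(-1/96)² = 45/154
CG = −√(45/154) = -0.540562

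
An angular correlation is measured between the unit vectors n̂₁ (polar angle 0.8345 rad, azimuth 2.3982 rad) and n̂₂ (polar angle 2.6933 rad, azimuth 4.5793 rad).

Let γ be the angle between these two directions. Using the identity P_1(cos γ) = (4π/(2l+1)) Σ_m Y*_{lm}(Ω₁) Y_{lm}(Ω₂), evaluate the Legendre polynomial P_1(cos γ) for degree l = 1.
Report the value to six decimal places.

Term-by-term m-sum for l=1 (normalisation 4π/3 = 4.188790):
  m=-1: (-0.188459+0.173256i) × (-0.019871+0.148422i) = -0.021970-0.031414i  (running Σ = -0.021970-0.031414i)
  m=0: (+0.328120-0.000000i) × (-0.440323+0.000000i) = -0.144479+0.000000i  (running Σ = -0.166449-0.031414i)
  m=1: (+0.188459+0.173256i) × (+0.019871+0.148422i) = -0.021970+0.031414i  (running Σ = -0.188419+0.000000i)
Accumulated sum -0.188419+0.000000i; after 4π/(2l+1) scaling, -0.789249+0.000000i ⇒ P_1 = -0.789249

-0.789249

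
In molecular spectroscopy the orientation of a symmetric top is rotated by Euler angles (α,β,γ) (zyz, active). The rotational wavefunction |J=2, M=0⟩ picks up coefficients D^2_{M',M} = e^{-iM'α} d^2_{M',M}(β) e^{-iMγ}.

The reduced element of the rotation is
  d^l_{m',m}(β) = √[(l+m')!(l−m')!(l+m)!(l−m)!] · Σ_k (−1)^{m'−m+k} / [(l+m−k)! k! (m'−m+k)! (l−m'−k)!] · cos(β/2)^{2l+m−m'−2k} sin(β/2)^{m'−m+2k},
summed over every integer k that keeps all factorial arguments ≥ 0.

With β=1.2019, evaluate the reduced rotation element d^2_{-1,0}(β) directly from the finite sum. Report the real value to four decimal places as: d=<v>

d=0.4119

d^2_{-1,0}(β=1.2019) via the finite sum:
Half-angle: c=0.824799, s=0.565426. N=√(1·6·2·2)=4.898979
The bounds max(0,m−m')=1 and min(l+m,l−m')=2 give 2 terms
  k=1: (−1)^0·4.8990/(2)·0.8248^3·0.5654^1 = +0.777134
  k=2: (−1)^1·4.8990/(2)·0.8248^1·0.5654^3 = -0.365218
d^2_{-1,0}(1.2019) = +0.777134 -0.365218 = +0.411916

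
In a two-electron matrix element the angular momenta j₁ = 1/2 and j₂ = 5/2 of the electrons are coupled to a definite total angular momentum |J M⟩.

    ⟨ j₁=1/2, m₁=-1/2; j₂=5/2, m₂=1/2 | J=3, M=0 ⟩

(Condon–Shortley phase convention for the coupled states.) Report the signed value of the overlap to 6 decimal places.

j₁+j₂−J=0  J+j₁−j₂=1  J−j₁+j₂=5  j₁+j₂+J+1=7
(j₁±m₁, j₂±m₂, J±M) = (0,1,3,2,3,3)
P² = 72
sum k=0..0:
  [0] +1/12 = 1/12
S = 1/12
C² = P²·S² = 1/2 ; C = +0.707107

+√(1/2) = +0.707107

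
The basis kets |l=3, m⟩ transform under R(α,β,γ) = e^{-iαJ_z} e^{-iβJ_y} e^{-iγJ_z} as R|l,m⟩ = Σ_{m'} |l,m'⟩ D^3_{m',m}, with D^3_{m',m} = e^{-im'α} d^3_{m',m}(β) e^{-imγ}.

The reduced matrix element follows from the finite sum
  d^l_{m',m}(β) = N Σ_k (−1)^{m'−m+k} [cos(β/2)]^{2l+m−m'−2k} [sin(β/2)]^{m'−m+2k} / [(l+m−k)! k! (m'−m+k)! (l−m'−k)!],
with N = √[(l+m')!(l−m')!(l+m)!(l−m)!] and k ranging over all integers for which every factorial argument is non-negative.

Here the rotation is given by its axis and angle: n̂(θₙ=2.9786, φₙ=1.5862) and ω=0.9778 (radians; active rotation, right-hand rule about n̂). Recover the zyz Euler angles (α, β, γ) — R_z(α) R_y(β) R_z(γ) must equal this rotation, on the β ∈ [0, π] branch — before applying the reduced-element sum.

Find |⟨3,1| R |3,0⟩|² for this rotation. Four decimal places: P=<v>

P=0.0654

Axis–angle → zyz. n̂ = (sinθₙcosφₙ, sinθₙsinφₙ, cosθₙ) = (-0.002499, +0.162253, -0.986746), ω = 0.9778.
R = I cosω + sinω [n̂]ₓ + (1−cosω) n̂n̂ᵀ gives
  R = [+0.558851, +0.818100, +0.135639; -0.818458, +0.570462, -0.068557; -0.133463, -0.072702, +0.988384]
β = atan2(√(R₁₃²+R₂₃²), R₃₃) = 0.152572; α = atan2(R₂₃, R₁₃) mod 2π = 5.815201; γ = atan2(R₃₂, −R₃₁) mod 2π = 5.784393
Split into d^3_{1,0}(β=0.1526) × two z-phases.
Half-angle: c=0.997092, s=0.076212. N=√(24·2·6·6)=41.569219
Admissible k: 0..2 (factorial args all ≥0)
  k=0: (−1)^1·41.5692/(12)·0.9971^5·0.0762^1 = -0.260189
  k=1: (−1)^2·41.5692/(4)·0.9971^3·0.0762^3 = +0.004560
  k=2: (−1)^3·41.5692/(12)·0.9971^1·0.0762^5 = -0.000009
d^3_{1,0}(0.1526) = -0.260189 +0.004560 -0.000009 = -0.255637
|D^3_{1,0}|² = |d^3_{1,0}(β)|² = (-0.255637)² = 0.065350 (the z-rotation phases have unit modulus)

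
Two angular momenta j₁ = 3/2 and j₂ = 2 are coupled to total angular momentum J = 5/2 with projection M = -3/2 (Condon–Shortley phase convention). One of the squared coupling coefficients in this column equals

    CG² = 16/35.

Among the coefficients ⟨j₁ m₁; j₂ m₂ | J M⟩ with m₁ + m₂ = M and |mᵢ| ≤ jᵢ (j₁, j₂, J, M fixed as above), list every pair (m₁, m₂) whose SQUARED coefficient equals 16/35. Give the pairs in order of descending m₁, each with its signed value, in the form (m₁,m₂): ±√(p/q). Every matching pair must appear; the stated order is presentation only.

Admissible pairs with m₁+m₂ = M = -3/2: (-3/2,0), (-1/2,-1), (1/2,-2)
  (m₁,m₂)=(1/2,-2): CG² = 16/35, CG = +√(16/35)   ← matches the target
  (m₁,m₂)=(-1/2,-1): CG² = 1/35, CG = +√(1/35)
  (m₁,m₂)=(-3/2,0): CG² = 18/35, CG = −√(18/35)
Pairs with CG² = 16/35: (1/2,-2): +√(16/35)

(1/2,-2): +√(16/35)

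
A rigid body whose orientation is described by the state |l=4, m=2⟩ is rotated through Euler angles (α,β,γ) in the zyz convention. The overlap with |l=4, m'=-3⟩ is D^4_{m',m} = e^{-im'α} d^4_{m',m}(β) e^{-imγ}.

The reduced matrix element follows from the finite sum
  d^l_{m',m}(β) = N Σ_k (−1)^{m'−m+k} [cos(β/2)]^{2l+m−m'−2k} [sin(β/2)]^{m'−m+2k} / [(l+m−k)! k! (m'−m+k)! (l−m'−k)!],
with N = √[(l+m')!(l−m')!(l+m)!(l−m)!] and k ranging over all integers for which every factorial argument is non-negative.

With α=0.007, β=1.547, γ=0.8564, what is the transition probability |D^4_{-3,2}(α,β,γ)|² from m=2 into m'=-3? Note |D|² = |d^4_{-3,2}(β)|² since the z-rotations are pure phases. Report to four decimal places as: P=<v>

P=0.2179

First d^4_{-3,2}(β=1.5470), then the phase factors e^{-i(-3)α} and e^{-i(2)γ}:
Half-angle: c=0.715470, s=0.698644. N=√(1·5040·720·2)=2693.993318
k: max(0,(2)−(-3))=5 … min(4+(2),4−(-3))=6
  k=5: (−1)^0·2693.9933/(240)·0.7155^3·0.6986^5 = +0.684286
  k=6: (−1)^1·2693.9933/(720)·0.7155^1·0.6986^7 = -0.217493
d^4_{-3,2}(1.5470) = +0.684286 -0.217493 = +0.466793
|D^4_{-3,2}|² = |d^4_{-3,2}(β)|² = (+0.466793)² = 0.217896 (the z-rotation phases have unit modulus)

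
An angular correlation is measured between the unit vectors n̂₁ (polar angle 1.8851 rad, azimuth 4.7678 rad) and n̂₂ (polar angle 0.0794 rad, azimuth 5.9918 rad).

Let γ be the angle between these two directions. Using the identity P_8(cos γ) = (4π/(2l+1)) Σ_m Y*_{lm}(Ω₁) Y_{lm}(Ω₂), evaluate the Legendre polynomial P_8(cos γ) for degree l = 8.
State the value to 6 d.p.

-0.213061

Addition theorem: P_8(cos γ) = (4π/17) Σ_m Y*_{lm}(Ω₁) Y_{lm}(Ω₂), m = −8…8:
  m=-8: Y*=(0.311538, 0.147919)  Y=(-0.000000, 0.000000)  product (-0.000000, 0.000000)
  m=-7: Y*=(0.169611, -0.415129)  Y=(-0.000000, 0.000000)  product (0.000000, 0.000000)
  m=-6: Y*=(-0.114146, -0.039413)  Y=(-0.000000, 0.000001)  product (0.000000, -0.000000)
  m=-5: Y*=(0.083784, -0.294633)  Y=(0.000003, 0.000030)  product (0.000009, 0.000002)
  m=-4: Y*=(-0.240583, -0.054214)  Y=(0.000208, 0.000484)  product (-0.000024, -0.000128)
  m=-3: Y*=(0.033485, -0.199574)  Y=(0.004370, 0.005223)  product (0.001189, -0.000697)
  m=-2: Y*=(-0.281983, -0.031379)  Y=(0.052359, 0.034512)  product (-0.013682, -0.011375)
  m=-1: Y*=(0.008440, -0.152167)  Y=(0.354586, 0.106348)  product (0.019176, -0.053059)
  m=+0: Y*=(-0.291433, -0.000000)  Y=(1.034783, 0.000000)  product (-0.301570, -0.000000)
  m=+1: Y*=(-0.008440, -0.152167)  Y=(-0.354586, 0.106348)  product (0.019176, 0.053059)
  m=+2: Y*=(-0.281983, 0.031379)  Y=(0.052359, -0.034512)  product (-0.013682, 0.011375)
  m=+3: Y*=(-0.033485, -0.199574)  Y=(-0.004370, 0.005223)  product (0.001189, 0.000697)
  m=+4: Y*=(-0.240583, 0.054214)  Y=(0.000208, -0.000484)  product (-0.000024, 0.000128)
  m=+5: Y*=(-0.083784, -0.294633)  Y=(-0.000003, 0.000030)  product (0.000009, -0.000002)
  m=+6: Y*=(-0.114146, 0.039413)  Y=(-0.000000, -0.000001)  product (0.000000, 0.000000)
  m=+7: Y*=(-0.169611, -0.415129)  Y=(0.000000, 0.000000)  product (0.000000, -0.000000)
  m=+8: Y*=(0.311538, -0.147919)  Y=(-0.000000, -0.000000)  product (-0.000000, -0.000000)
Σ over m = (-0.288233, -0.000000); ×(4π/17) → (-0.213061, -0.000000). Real part: -0.213061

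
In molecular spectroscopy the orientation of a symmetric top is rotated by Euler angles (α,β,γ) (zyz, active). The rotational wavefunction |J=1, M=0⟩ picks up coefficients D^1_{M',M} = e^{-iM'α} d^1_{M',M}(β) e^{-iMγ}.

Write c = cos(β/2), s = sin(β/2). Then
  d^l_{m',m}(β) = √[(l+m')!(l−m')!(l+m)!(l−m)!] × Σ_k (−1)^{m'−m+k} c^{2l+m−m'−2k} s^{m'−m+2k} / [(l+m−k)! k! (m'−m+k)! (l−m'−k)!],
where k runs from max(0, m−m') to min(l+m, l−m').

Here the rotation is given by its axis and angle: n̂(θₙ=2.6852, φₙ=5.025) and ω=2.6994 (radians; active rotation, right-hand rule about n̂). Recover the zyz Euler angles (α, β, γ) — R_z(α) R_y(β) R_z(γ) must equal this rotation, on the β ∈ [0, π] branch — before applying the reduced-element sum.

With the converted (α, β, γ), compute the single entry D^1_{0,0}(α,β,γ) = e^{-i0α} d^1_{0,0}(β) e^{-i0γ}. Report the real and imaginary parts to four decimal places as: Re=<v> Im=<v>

Axis–angle → zyz. n̂ = (sinθₙcosφₙ, sinθₙsinφₙ, cosθₙ) = (+0.135539, -0.419353, -0.897648), ω = 2.6994.
R = I cosω + sinω [n̂]ₓ + (1−cosω) n̂n̂ᵀ gives
  R = [-0.868841, +0.275913, -0.411080; -0.492334, -0.569016, +0.658656; -0.052179, +0.774656, +0.630226]
β = atan2(√(R₁₃²+R₂₃²), R₃₃) = 0.888952; α = atan2(R₂₃, R₁₃) mod 2π = 2.128762; γ = atan2(R₃₂, −R₃₁) mod 2π = 1.503540
First d^1_{0,0}(β=0.8890), then the phase factors e^{-i(0)α} and e^{-i(0)γ}:
With c≡cos(β/2)=0.902836 and s≡sin(β/2)=0.429985, N=[1·1·1·1]^{1/2}=1.000000
k: max(0,(0)−(0))=0 … min(1+(0),1−(0))=1
  k=0: (−1)^0·1.0000/(1)·0.9028^2·0.4300^0 = +0.815113
  k=1: (−1)^1·1.0000/(1)·0.9028^0·0.4300^2 = -0.184887
d^1_{0,0}(0.8890) = +0.815113 -0.184887 = +0.630226
Phases: e^{-i·(0)·2.1288}=+1.000000+0.000000i, e^{-i·(0)·1.5035}=+1.000000+0.000000i ⇒ D=+0.630226+0.000000i

Re=0.6302 Im=0.0000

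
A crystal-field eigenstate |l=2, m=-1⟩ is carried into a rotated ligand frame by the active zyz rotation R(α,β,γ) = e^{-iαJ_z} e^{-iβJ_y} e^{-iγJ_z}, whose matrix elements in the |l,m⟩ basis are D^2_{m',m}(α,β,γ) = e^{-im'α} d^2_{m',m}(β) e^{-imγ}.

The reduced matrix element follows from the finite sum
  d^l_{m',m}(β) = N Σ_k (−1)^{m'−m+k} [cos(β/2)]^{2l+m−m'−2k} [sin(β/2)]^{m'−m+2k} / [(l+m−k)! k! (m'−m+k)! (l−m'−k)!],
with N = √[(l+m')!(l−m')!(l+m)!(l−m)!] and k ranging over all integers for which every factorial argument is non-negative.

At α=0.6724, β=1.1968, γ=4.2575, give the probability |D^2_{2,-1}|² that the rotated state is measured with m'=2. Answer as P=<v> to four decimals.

First d^2_{2,-1}(β=1.1968), then the phase factors e^{-i(2)α} and e^{-i(-1)γ}:
With c≡cos(β/2)=0.826238 and s≡sin(β/2)=0.563321, N=[24·1·1·6]^{1/2}=12.000000
k∈{0} keeps every argument non-negative
  k=0: (−1)^3·12.0000/(6)·0.8262^1·0.5633^3 = -0.295395
d^2_{2,-1}(1.1968) = -0.295395
|D^2_{2,-1}|² = |d^2_{2,-1}(β)|² = (-0.295395)² = 0.087258 (the z-rotation phases have unit modulus)

P=0.0873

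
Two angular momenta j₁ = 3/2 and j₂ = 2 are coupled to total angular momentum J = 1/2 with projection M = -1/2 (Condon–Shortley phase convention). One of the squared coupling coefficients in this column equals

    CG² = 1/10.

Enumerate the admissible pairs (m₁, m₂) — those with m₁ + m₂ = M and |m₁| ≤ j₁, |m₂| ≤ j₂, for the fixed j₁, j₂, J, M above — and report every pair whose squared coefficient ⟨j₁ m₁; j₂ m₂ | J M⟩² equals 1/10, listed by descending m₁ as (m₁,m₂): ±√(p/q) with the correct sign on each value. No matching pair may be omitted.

Admissible pairs with m₁+m₂ = M = -1/2: (-3/2,1), (-1/2,0), (1/2,-1), (3/2,-2)
  (m₁,m₂)=(3/2,-2): CG² = 2/5, CG = +√(2/5)
  (m₁,m₂)=(1/2,-1): CG² = 3/10, CG = −√(3/10)
  (m₁,m₂)=(-1/2,0): CG² = 1/5, CG = +√(1/5)
  (m₁,m₂)=(-3/2,1): CG² = 1/10, CG = −√(1/10)   ← matches the target
Pairs with CG² = 1/10: (-3/2,1): −√(1/10)

(-3/2,1): −√(1/10)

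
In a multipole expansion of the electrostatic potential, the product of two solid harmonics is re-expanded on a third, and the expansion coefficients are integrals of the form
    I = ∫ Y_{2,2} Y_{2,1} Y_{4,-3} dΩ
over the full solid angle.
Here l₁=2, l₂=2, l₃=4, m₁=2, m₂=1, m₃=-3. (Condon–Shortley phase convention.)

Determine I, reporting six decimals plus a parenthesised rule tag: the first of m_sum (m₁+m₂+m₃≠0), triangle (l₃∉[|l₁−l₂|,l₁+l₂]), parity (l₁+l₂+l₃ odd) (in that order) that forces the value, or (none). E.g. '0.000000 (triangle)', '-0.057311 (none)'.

m-sum 0 ✓  L=8 even ✓  0≤4≤4 ✓
Π(2lᵢ+1) = 5×5×9 = 225
triangle coeff Δ(2,2,4) = 1/630
Σ_t [0,0]: t=0:+1/16 = 1/16
(3j)²=2/35 [(2 2 4; 0 0 0)], sign=+1
Σ_t [0,0]: t=0:+1/144 = 1/144
(3j)²=1/18 [(2 2 4; 2 1 -3)], sign=-1
⇒ 4πI² = 5/7
I = (-1)√(5/7/(4π)) = -0.23841361
No selection rule forces the value: the integral is nonzero (none).

-0.238414 (none)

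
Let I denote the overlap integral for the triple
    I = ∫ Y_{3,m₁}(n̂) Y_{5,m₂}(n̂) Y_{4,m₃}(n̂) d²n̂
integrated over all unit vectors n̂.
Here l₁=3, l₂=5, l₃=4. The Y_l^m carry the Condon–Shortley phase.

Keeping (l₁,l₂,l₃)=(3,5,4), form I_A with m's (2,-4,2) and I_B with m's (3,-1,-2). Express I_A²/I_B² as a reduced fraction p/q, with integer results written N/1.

Same 3,5,4: normalisation and zero-m 3j drop out of the ratio.
A: Δ: 4! 2! 6! / 13! → 1/180180; sum: t=0:+1/2880 t=1:−1/8640 = 1/4320; 3j²(3 5 4; 2 -4 2) = Δ·Π!·Σ² = 8/429  (sign +1)
B: Δ: 4! 2! 6! / 13! → 1/180180; sum: t=0:+1/2304 = 1/2304; 3j²(3 5 4; 3 -1 -2) = Δ·Π!·Σ² = 75/4004  (sign +1)
I_A²/I_B² = (8/429)/(75/4004) = 224/225

224/225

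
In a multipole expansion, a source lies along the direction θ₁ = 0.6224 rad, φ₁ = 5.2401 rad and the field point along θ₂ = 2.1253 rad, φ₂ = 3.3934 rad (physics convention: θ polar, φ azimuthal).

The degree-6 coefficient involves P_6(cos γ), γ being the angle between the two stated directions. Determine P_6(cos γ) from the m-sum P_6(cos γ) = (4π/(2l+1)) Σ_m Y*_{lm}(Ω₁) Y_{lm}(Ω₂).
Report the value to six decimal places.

Term-by-term m-sum for l=6 (normalisation 4π/13 = 0.966644):
  m=-6: (0.018960, 0.000468) × (0.010929, -0.182076) = (0.000292, -0.003447)  (running Σ = (0.000292, -0.003447))
  m=-5: (0.044142, 0.080220) × (0.120033, -0.372461) = (0.035177, -0.006812)  (running Σ = (0.035470, -0.010259))
  m=-4: (-0.132685, 0.221327) × (0.204060, -0.322916) = (0.044395, 0.088010)  (running Σ = (0.079864, 0.077751))
  m=-3: (-0.446837, -0.005513) × (0.007590, -0.007148) = (-0.003431, 0.003152)  (running Σ = (0.076433, 0.080903))
  m=-2: (-0.190843, -0.336919) × (-0.299757, 0.165168) = (0.112855, 0.069473)  (running Σ = (0.189288, 0.150376))
  m=-1: (-0.041613, 0.071396) × (-0.139408, 0.035865) = (0.003241, -0.011446)  (running Σ = (0.192529, 0.138930))
  m=0: (-0.413426, -0.000000) × (0.306489, 0.000000) = (-0.126710, -0.000000)  (running Σ = (0.065818, 0.138930))
  m=1: (0.041613, 0.071396) × (0.139408, 0.035865) = (0.003241, 0.011446)  (running Σ = (0.069059, 0.150376))
  m=2: (-0.190843, 0.336919) × (-0.299757, -0.165168) = (0.112855, -0.069473)  (running Σ = (0.181914, 0.080903))
  m=3: (0.446837, -0.005513) × (-0.007590, -0.007148) = (-0.003431, -0.003152)  (running Σ = (0.178483, 0.077751))
  m=4: (-0.132685, -0.221327) × (0.204060, 0.322916) = (0.044395, -0.088010)  (running Σ = (0.222877, -0.010259))
  m=5: (-0.044142, 0.080220) × (-0.120033, -0.372461) = (0.035177, 0.006812)  (running Σ = (0.258055, -0.003447))
  m=6: (0.018960, -0.000468) × (0.010929, 0.182076) = (0.000292, 0.003447)  (running Σ = (0.258347, 0.000000))
Total Σ_m = (0.258347, 0.000000). Multiply by 0.966644: (0.249730, 0.000000). P_6(cos γ) = 0.249730

0.249730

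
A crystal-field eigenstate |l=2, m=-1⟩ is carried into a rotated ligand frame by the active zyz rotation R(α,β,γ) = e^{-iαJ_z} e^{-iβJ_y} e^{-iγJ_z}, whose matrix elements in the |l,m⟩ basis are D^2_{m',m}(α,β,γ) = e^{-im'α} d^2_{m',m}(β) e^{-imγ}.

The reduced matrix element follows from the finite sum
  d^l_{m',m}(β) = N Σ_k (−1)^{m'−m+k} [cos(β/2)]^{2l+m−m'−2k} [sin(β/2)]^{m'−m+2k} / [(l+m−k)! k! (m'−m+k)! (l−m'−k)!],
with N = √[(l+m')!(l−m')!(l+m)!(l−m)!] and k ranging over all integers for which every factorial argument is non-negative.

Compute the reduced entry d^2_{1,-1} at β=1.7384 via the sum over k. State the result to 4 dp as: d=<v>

d^2_{1,-1}(β=1.7384) via the finite sum:
Half-angle: c=0.645438, s=0.763813. N=√(6·1·1·6)=6.000000
The bounds max(0,m−m')=0 and min(l+m,l−m')=1 give 2 terms
  k=0: (−1)^2·6.0000/(2)·0.6454^2·0.7638^2 = +0.729128
  k=1: (−1)^3·6.0000/(6)·0.6454^0·0.7638^4 = -0.340367
d^2_{1,-1}(1.7384) = +0.729128 -0.340367 = +0.388761

d=0.3888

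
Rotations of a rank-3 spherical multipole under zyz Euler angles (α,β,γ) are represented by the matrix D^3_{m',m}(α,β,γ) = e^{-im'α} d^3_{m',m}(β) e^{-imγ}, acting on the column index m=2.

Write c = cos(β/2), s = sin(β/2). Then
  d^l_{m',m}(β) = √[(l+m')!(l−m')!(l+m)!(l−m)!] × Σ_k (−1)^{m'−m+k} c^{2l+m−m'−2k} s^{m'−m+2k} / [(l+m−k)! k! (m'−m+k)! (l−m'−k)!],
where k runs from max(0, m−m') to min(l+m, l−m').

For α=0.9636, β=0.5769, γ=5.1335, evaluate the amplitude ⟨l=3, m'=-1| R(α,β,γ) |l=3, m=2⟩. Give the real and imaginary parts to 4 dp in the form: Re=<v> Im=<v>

Split into d^3_{-1,2}(β=0.5769) × two z-phases.
c=cos(0.576900/2)=0.958686, s=sin(0.576900/2)=0.284467; N=√[2·24·120·1]=75.894664
k∈{3,4} keeps every argument non-negative
  k=3: (−1)^0·75.8947/(12)·0.9587^3·0.2845^3 = +0.128278
  k=4: (−1)^1·75.8947/(24)·0.9587^1·0.2845^5 = -0.005647
d^3_{-1,2}(0.5769) = +0.128278 -0.005647 = +0.122631
Attach z-rotation phases: D = e^{-i(-1)(0.9636)}·(+0.122631)·e^{-i(2)(5.1335)} = -0.121729-0.014848i

Re=-0.1217 Im=-0.0148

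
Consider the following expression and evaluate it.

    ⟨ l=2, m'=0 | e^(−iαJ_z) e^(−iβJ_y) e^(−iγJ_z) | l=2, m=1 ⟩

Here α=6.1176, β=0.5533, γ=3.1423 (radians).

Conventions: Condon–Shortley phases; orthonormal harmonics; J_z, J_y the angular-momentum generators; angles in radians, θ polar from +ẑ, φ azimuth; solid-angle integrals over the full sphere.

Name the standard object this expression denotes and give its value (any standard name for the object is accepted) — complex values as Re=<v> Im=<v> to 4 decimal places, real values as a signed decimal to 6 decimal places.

This is a Wigner D-matrix element — the rotation-matrix element ⟨l m'| R(α,β,γ) |l m⟩ in the angular-momentum basis.
First d^2_{0,1}(β=0.5533), then the phase factors e^{-i(0)α} and e^{-i(1)γ}:
c=cos(0.553300/2)=0.961976, s=sin(0.553300/2)=0.273135; N=√[2·2·6·1]=4.898979
The bounds max(0,m−m')=1 and min(l+m,l−m')=2 give 2 terms
  k=1: (−1)^0·4.8990/(2)·0.9620^3·0.2731^1 = +0.595586
  k=2: (−1)^1·4.8990/(2)·0.9620^1·0.2731^3 = -0.048014
d^2_{0,1}(0.5533) = +0.595586 -0.048014 = +0.547572
D = (+1.000000+0.000000i)·(+0.547572)·(-1.000000+0.000707i) = -0.547572+0.000387i

Wigner D-matrix element, Re=-0.5476 Im=0.0004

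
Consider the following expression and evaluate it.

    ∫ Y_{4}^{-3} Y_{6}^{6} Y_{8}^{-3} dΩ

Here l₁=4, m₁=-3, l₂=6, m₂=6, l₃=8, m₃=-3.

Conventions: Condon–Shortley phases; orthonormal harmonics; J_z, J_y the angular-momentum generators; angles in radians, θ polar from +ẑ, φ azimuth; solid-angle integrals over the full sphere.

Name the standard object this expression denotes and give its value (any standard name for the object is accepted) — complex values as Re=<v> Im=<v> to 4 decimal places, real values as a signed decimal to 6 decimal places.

Gaunt coefficient, +0.033632

This is a Gaunt coefficient — the integral of a triple product of spherical harmonics over the sphere.
m-sum 0 ✓  L=18 even ✓  2≤8≤10 ✓
Π(2lᵢ+1) = 9×13×17 = 1989
triangle coeff Δ(4,6,8) = 1/23279256
Σ_t [0,2]: t=0:+1/1658880 t=1:−1/518400 t=2:+1/1658880 = -1/1382400
(3j)²=504/46189 [(4 6 8; 0 0 0)], sign=-1
Σ_t [2,2]: t=2:+1/870912000 = 1/870912000
(3j)²=11/16796 [(4 6 8; -3 6 -3)], sign=-1
⇒ 4πI² = 1134/79781
I = (+1)√(1134/79781/(4π)) = 0.03363194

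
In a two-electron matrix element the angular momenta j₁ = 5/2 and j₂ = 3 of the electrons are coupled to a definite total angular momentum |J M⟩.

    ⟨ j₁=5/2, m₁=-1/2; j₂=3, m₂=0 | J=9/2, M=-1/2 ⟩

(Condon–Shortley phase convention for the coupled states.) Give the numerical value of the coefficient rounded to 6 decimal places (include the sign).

√[10·1!4!5!/11! · 2!3!3!3!4!5!] = √(69120/77)
  +(−1)^0/∏(0,1,3,3,1,2)! = 1/72  (running 1/72)
  +(−1)^1/∏(1,0,2,2,2,3)! = -1/48  (running -1/144)
⟨..|..⟩ = √(69120/77)·(-1/144) = -0.208063

−√(10/231) ≈ -0.208063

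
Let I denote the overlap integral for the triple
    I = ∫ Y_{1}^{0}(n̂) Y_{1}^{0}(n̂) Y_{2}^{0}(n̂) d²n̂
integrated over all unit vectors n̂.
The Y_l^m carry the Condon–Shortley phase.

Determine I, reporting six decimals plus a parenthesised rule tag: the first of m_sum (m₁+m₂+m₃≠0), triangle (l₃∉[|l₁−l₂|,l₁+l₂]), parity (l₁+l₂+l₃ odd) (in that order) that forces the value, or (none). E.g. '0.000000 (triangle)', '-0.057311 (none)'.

m-sum 0 ✓  L=4 even ✓  0≤2≤2 ✓
Π(2lᵢ+1) = 3×3×5 = 45
triangle coeff Δ(1,1,2) = 1/30
Σ_t [0,0]: t=0:+1/1 = 1/1
(3j)²=2/15 [(1 1 2; 0 0 0)], sign=+1
(m-triple is (0,0,0) — same symbol as above.)
⇒ 4πI² = 4/5
I = (+1)√(4/5/(4π)) = 0.25231325
No selection rule forces the value: the integral is nonzero (none).

0.252313 (none)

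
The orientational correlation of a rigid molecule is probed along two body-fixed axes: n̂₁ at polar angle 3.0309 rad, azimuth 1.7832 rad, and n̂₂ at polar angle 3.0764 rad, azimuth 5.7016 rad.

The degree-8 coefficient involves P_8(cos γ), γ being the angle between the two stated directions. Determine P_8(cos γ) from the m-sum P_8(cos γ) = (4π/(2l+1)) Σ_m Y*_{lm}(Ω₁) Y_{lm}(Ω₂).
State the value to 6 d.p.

Term-by-term m-sum for l=8 (normalisation 4π/17 = 0.739198):
  [-8]  conj(Y_{8,-8})(Ω₁) = -0.00000 + 0.00000j ; Y_{8,-8}(Ω₂) = -0.00000 - 0.00000j ; Δ = 0.00000 + 0.00000j
  [-7]  conj(Y_{8,-7})(Ω₁) = -0.00000 + 0.00000j ; Y_{8,-7}(Ω₂) = 0.00000 + 0.00000j ; Δ = -0.00000 - 0.00000j
  [-6]  conj(Y_{8,-6})(Ω₁) = -0.00000 - 0.00001j ; Y_{8,-6}(Ω₂) = -0.00000 - 0.00000j ; Δ = -0.00000 + 0.00000j
  [-5]  conj(Y_{8,-5})(Ω₁) = 0.00014 - 0.00008j ; Y_{8,-5}(Ω₂) = 0.00001 - 0.00000j ; Δ = 0.00000 - 0.00000j
  [-4]  conj(Y_{8,-4})(Ω₁) = 0.00129 + 0.00147j ; Y_{8,-4}(Ω₂) = -0.00017 + 0.00018j ; Δ = -0.00000 - 0.00000j
  [-3]  conj(Y_{8,-3})(Ω₁) = -0.01070 + 0.01446j ; Y_{8,-3}(Ω₂) = 0.00066 - 0.00375j ; Δ = 0.00005 + 0.00005j
  [-2]  conj(Y_{8,-2})(Ω₁) = -0.10721 - 0.04850j ; Y_{8,-2}(Ω₂) = 0.01696 + 0.03928j ; Δ = 0.00009 - 0.00503j
  [-1]  conj(Y_{8,-1})(Ω₁) = 0.10302 - 0.47768j ; Y_{8,-1}(Ω₂) = -0.25875 - 0.17011j ; Δ = -0.10792 + 0.10608j
  [+0]  conj(Y_{8,0})(Ω₁) = 0.92026 + 0.00000j ; Y_{8,0}(Ω₂) = 1.07580 + 0.00000j ; Δ = 0.99002 + 0.00000j
  [+1]  conj(Y_{8,1})(Ω₁) = -0.10302 - 0.47768j ; Y_{8,1}(Ω₂) = 0.25875 - 0.17011j ; Δ = -0.10792 - 0.10608j
  [+2]  conj(Y_{8,2})(Ω₁) = -0.10721 + 0.04850j ; Y_{8,2}(Ω₂) = 0.01696 - 0.03928j ; Δ = 0.00009 + 0.00503j
  [+3]  conj(Y_{8,3})(Ω₁) = 0.01070 + 0.01446j ; Y_{8,3}(Ω₂) = -0.00066 - 0.00375j ; Δ = 0.00005 - 0.00005j
  [+4]  conj(Y_{8,4})(Ω₁) = 0.00129 - 0.00147j ; Y_{8,4}(Ω₂) = -0.00017 - 0.00018j ; Δ = -0.00000 + 0.00000j
  [+5]  conj(Y_{8,5})(Ω₁) = -0.00014 - 0.00008j ; Y_{8,5}(Ω₂) = -0.00001 - 0.00000j ; Δ = 0.00000 + 0.00000j
  [+6]  conj(Y_{8,6})(Ω₁) = -0.00000 + 0.00001j ; Y_{8,6}(Ω₂) = -0.00000 + 0.00000j ; Δ = -0.00000 - 0.00000j
  [+7]  conj(Y_{8,7})(Ω₁) = 0.00000 + 0.00000j ; Y_{8,7}(Ω₂) = -0.00000 + 0.00000j ; Δ = -0.00000 + 0.00000j
  [+8]  conj(Y_{8,8})(Ω₁) = -0.00000 - 0.00000j ; Y_{8,8}(Ω₂) = -0.00000 + 0.00000j ; Δ = 0.00000 - 0.00000j
Accumulated sum 0.77445 - 0.00000j; after 4π/(2l+1) scaling, 0.57247 - 0.00000j ⇒ P_8 = 0.572474

0.572474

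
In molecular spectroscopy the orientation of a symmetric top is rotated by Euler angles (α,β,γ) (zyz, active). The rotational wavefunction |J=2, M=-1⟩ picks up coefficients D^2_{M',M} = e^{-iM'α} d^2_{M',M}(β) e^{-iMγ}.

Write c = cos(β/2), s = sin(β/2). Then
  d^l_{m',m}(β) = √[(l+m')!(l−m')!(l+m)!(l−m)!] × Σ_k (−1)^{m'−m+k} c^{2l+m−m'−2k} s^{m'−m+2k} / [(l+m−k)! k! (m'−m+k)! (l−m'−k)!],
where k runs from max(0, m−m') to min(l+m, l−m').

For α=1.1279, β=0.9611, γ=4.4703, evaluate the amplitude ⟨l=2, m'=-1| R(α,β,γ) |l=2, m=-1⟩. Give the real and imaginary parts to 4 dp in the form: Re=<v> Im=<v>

Split into d^2_{-1,-1}(β=0.9611) × two z-phases.
Half-angle: c=0.886741, s=0.462267. N=√(1·6·1·6)=6.000000
The bounds max(0,m−m')=0 and min(l+m,l−m')=1 give 2 terms
  k=0: (−1)^0·6.0000/(6)·0.8867^4·0.4623^0 = +0.618282
  k=1: (−1)^1·6.0000/(2)·0.8867^2·0.4623^2 = -0.504081
d^2_{-1,-1}(0.9611) = +0.618282 -0.504081 = +0.114201
D = (+0.428558+0.903514i)·(+0.114201)·(-0.239731-0.970839i) = +0.088441-0.072251i

Re=0.0884 Im=-0.0723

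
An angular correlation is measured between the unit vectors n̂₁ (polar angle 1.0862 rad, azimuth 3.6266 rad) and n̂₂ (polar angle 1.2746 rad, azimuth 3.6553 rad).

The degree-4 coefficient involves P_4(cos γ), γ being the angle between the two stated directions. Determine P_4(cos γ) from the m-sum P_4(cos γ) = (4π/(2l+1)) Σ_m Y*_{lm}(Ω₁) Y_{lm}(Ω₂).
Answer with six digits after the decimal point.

0.826789

Summing Y*_{l m}(θ₁,φ₁)·Y_{l m}(θ₂,φ₂) over m ∈ [−4, 4]; prefactor 4π/(2·4+1) = 1.396263:
  m=-4: Y*=-0.09791 + 0.25302j  Y=-0.17234 - 0.32780j  product 0.09981 - 0.01151j
  m=-3: Y*=-0.04667 - 0.40128j  Y=-0.00948 + 0.31952j  product 0.12866 - 0.01111j
  m=-2: Y*=0.07686 + 0.11216j  Y=-0.06386 + 0.10573j  product -0.01677 + 0.00096j
  m=-1: Y*=0.25549 + 0.13464j  Y=0.27648 - 0.15600j  product 0.09164 - 0.00263j
  m=+0: Y*=-0.19699 + 0.00000j  Y=0.07385 + 0.00000j  product -0.01455 + 0.00000j
  m=+1: Y*=-0.25549 + 0.13464j  Y=-0.27648 - 0.15600j  product 0.09164 + 0.00263j
  m=+2: Y*=0.07686 - 0.11216j  Y=-0.06386 - 0.10573j  product -0.01677 - 0.00096j
  m=+3: Y*=0.04667 - 0.40128j  Y=0.00948 + 0.31952j  product 0.12866 + 0.01111j
  m=+4: Y*=-0.09791 - 0.25302j  Y=-0.17234 + 0.32780j  product 0.09981 + 0.01151j
Σ over m = 0.59214 + 0.00000j; ×(4π/9) → 0.82679 + 0.00000j. Real part: 0.826789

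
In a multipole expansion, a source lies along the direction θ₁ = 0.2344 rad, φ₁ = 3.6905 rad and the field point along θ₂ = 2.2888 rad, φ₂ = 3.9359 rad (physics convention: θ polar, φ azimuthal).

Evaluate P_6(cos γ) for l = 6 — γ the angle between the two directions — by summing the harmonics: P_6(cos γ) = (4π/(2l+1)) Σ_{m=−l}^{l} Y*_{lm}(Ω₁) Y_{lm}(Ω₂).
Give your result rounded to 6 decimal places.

0.332089

Addition theorem: P_6(cos γ) = (4π/13) Σ_m Y*_{lm}(Ω₁) Y_{lm}(Ω₂), m = −6…6:
  term(m=-6) = 0.00000 - 0.00001j   from Y*(Ω₁)=-0.00007 - 0.00001j, Y(Ω₂)=0.00471 + 0.08802j
  term(m=-5) = -0.00010 + 0.00028j   from Y*(Ω₁)=0.00101 - 0.00043j, Y(Ω₂)=-0.18003 + 0.19682j
  term(m=-4) = 0.00234 - 0.00350j   from Y*(Ω₁)=-0.00571 + 0.00792j, Y(Ω₂)=-0.43140 + 0.01538j
  term(m=-3) = -0.01404 + 0.01273j   from Y*(Ω₁)=0.00446 - 0.05863j, Y(Ω₂)=-0.23394 - 0.22176j
  term(m=-2) = -0.02354 + 0.01258j   from Y*(Ω₁)=0.10810 + 0.21125j, Y(Ω₂)=0.00200 + 0.11246j
  term(m=-1) = 0.20442 - 0.05120j   from Y*(Ω₁)=-0.48861 - 0.29883j, Y(Ω₂)=-0.25785 + 0.26248j
  term(m=+0) = 0.00538 + 0.00000j   from Y*(Ω₁)=0.50862 + 0.00000j, Y(Ω₂)=0.01058 + 0.00000j
  term(m=+1) = 0.20442 + 0.05120j   from Y*(Ω₁)=0.48861 - 0.29883j, Y(Ω₂)=0.25785 + 0.26248j
  term(m=+2) = -0.02354 - 0.01258j   from Y*(Ω₁)=0.10810 - 0.21125j, Y(Ω₂)=0.00200 - 0.11246j
  term(m=+3) = -0.01404 - 0.01273j   from Y*(Ω₁)=-0.00446 - 0.05863j, Y(Ω₂)=0.23394 - 0.22176j
  term(m=+4) = 0.00234 + 0.00350j   from Y*(Ω₁)=-0.00571 - 0.00792j, Y(Ω₂)=-0.43140 - 0.01538j
  term(m=+5) = -0.00010 - 0.00028j   from Y*(Ω₁)=-0.00101 - 0.00043j, Y(Ω₂)=0.18003 + 0.19682j
  term(m=+6) = 0.00000 + 0.00001j   from Y*(Ω₁)=-0.00007 + 0.00001j, Y(Ω₂)=0.00471 - 0.08802j
Σ over m = 0.34355 - 0.00000j; ×(4π/13) → 0.33209 - 0.00000j. Real part: 0.332089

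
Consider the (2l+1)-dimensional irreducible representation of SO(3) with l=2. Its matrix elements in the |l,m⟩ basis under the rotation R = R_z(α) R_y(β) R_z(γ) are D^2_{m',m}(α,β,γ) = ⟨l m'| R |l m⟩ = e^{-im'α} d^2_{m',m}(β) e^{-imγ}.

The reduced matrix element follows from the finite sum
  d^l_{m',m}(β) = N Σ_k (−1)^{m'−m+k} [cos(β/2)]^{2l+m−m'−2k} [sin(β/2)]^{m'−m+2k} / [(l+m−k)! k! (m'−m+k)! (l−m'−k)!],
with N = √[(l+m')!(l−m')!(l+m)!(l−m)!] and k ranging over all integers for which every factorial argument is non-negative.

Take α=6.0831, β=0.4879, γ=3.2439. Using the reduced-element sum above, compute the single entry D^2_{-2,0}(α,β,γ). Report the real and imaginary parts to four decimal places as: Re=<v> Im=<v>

D^2_{-2,0}(6.0831,0.4879,3.2439) = e^{-i·-2·6.0831}·d^2_{-2,0}(0.4879)·e^{-i·0·3.2439}. Compute d first:
With c≡cos(β/2)=0.970391 and s≡sin(β/2)=0.241538, N=[1·24·2·2]^{1/2}=9.797959
Admissible k: 2..2 (factorial args all ≥0)
  k=2: (−1)^0·9.7980/(4)·0.9704^2·0.2415^2 = +0.134567
d^2_{-2,0}(0.4879) = +0.134567
D = (+0.920995-0.389575i)·(+0.134567)·(+1.000000+0.000000i) = +0.123936-0.052424i

Re=0.1239 Im=-0.0524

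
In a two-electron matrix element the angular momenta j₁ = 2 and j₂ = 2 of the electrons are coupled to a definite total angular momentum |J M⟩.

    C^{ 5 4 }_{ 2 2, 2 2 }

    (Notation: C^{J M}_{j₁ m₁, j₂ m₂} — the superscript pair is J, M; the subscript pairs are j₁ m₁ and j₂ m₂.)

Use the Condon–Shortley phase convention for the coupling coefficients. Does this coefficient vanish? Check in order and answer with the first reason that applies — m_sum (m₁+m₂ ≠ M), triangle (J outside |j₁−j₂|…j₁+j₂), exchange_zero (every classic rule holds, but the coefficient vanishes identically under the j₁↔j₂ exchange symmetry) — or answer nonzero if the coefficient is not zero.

m-sum: m₁+m₂ = 2+2 = 4, M = 4  ✓
triangle: need |j₁−j₂| ≤ J ≤ j₁+j₂, i.e. J ∈ [0, 4]; J = 5 is outside ✗ ⇒ coefficient is 0

triangle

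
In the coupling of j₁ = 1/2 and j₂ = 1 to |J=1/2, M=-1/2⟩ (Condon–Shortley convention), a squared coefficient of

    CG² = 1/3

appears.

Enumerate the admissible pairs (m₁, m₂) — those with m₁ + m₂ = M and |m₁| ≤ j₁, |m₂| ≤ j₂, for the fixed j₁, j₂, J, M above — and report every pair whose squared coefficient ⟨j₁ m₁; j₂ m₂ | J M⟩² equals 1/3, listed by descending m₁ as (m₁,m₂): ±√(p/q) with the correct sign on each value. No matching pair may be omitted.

Admissible pairs with m₁+m₂ = M = -1/2: (-1/2,0), (1/2,-1)
  (m₁,m₂)=(1/2,-1): CG² = 2/3, CG = +√(2/3)
  (m₁,m₂)=(-1/2,0): CG² = 1/3, CG = −√(1/3)   ← matches the target
Pairs with CG² = 1/3: (-1/2,0): −√(1/3)

(-1/2,0): −√(1/3)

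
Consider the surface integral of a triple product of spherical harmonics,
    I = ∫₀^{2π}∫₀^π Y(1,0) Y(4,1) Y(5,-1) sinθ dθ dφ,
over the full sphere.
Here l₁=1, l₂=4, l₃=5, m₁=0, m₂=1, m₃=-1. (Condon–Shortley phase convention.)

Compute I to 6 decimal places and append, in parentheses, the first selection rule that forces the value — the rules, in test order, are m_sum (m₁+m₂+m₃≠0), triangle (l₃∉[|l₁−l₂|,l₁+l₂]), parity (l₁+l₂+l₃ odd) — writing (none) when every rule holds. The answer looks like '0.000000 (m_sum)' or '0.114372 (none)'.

-0.240571 (none)

m-sum 0 ✓  L=10 even ✓  3≤5≤5 ✓
Π(2lᵢ+1) = 3×9×11 = 297
triangle coeff Δ(1,4,5) = 1/495
Σ_t [0,0]: t=0:+1/576 = 1/576
(3j)²=5/99 [(1 4 5; 0 0 0)], sign=-1
Σ_t [0,0]: t=0:+1/720 = 1/720
(3j)²=8/165 [(1 4 5; 0 1 -1)], sign=+1
⇒ 4πI² = 8/11
I = (-1)√(8/11/(4π)) = -0.24057125
No selection rule forces the value: the integral is nonzero (none).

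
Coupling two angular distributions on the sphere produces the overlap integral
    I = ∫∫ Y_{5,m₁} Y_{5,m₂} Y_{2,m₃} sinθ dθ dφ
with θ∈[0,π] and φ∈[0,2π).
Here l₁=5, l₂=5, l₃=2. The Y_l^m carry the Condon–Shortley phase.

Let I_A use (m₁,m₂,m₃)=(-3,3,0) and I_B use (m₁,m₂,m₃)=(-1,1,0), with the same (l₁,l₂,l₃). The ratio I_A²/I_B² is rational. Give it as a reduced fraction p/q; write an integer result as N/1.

1/81

Same 5,5,2: normalisation and zero-m 3j drop out of the ratio.
A: Δ: 8! 2! 2! / 13! → 1/38610; sum: t=6:+1/5760 t=7:−1/5040 t=8:+1/161280 = -1/53760; 3j²(5 5 2; -3 3 0) = Δ·Π!·Σ² = 1/4290  (sign -1)
B: Δ: 8! 2! 2! / 13! → 1/38610; sum: t=4:+1/2304 t=5:−1/720 t=6:+1/5760 = -1/1280; 3j²(5 5 2; -1 1 0) = Δ·Π!·Σ² = 27/1430  (sign -1)
I_A²/I_B² = (1/4290)/(27/1430) = 1/81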